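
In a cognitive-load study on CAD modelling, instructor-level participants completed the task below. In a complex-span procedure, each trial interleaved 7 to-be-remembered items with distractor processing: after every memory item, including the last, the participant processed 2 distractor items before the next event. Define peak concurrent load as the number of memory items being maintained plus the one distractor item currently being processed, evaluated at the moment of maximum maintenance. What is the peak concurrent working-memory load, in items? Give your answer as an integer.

Maintenance is greatest during the distractor(s) after memory item 7: all 7 memory items are being held.
One distractor item is concurrently being processed.
Peak concurrent load = 7 + 1 = 8 items.

8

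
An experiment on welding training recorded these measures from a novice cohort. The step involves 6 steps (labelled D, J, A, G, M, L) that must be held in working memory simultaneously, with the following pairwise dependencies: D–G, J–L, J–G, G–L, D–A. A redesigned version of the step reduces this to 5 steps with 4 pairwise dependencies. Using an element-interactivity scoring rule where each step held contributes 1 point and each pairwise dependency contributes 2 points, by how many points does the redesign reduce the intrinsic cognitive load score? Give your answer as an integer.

3

Original: 6 × 1 + 5 × 2 = 6 + 10 = 16.
Redesigned: 5 × 1 + 4 × 2 = 5 + 8 = 13.
Reduction = 16 − 13 = 3.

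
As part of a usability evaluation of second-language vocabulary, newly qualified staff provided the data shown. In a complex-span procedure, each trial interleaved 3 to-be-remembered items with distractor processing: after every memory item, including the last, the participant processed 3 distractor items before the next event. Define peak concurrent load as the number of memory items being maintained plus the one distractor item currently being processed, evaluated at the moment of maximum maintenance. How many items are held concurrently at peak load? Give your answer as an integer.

4

Maintenance is greatest during the distractor(s) after memory item 3: all 3 memory items are being held.
One distractor item is concurrently being processed.
Peak concurrent load = 3 + 1 = 4 items.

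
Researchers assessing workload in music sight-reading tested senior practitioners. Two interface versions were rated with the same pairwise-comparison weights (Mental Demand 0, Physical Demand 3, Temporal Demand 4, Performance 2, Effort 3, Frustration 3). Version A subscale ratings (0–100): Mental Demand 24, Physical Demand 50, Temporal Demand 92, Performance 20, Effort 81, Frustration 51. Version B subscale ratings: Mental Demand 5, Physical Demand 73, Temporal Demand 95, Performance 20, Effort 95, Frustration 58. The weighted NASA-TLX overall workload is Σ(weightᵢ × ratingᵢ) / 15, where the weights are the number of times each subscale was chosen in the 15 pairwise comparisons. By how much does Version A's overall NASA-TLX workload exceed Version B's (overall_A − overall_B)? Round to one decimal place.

Version A weighted sum = 0·24 + 3·50 + 4·92 + 2·20 + 3·81 + 3·51 = 0 + 150 + 368 + 40 + 243 + 153 = 954; overall_A = 954/15 = 63.6000.
Version B weighted sum = 0·5 + 3·73 + 4·95 + 2·20 + 3·95 + 3·58 = 0 + 219 + 380 + 40 + 285 + 174 = 1098; overall_B = 1098/15 = 73.2000.
Difference = 63.6000 − 73.2000 = -9.6000 ≈ -9.6.

-9.6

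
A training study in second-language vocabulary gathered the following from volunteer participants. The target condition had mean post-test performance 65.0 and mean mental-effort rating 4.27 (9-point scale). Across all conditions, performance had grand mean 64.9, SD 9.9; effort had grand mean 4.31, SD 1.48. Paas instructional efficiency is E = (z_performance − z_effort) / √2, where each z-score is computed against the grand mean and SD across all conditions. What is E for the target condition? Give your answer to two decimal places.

z_performance = (65.0 − 64.9) / 9.9 = 0.1000 / 9.9 = 0.0101.
z_effort = (4.27 − 4.31) / 1.48 = -0.0400 / 1.48 = -0.0270.
z_P − z_E = 0.0101 − (-0.0270) = 0.0371.
E = 0.0371 / √2 = 0.0371 / 1.41421 = 0.0262 ≈ 0.03.

0.03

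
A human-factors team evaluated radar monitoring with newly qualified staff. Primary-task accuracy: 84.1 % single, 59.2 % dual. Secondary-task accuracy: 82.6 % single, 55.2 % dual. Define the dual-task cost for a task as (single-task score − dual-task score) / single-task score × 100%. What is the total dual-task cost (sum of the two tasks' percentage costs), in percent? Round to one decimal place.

62.8

Primary cost = (84.1 − 59.2) / 84.1 × 100% = 29.6076%.
Secondary cost = (82.6 − 55.2) / 82.6 × 100% = 33.1719%.
Total = 29.6076% + 33.1719% = 62.7795% ≈ 62.8%.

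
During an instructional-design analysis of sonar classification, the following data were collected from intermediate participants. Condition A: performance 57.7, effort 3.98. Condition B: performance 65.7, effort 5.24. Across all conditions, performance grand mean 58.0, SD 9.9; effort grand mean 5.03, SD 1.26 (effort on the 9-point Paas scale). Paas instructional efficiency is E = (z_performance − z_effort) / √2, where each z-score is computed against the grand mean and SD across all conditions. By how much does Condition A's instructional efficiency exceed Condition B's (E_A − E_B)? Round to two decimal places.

Condition A: z_P = (57.7 − 58.0)/9.9 = -0.0303; z_E = (3.98 − 5.03)/1.26 = -0.8333; E_A = (-0.0303 − (-0.8333))/√2 = 0.5678.
Condition B: z_P = (65.7 − 58.0)/9.9 = 0.7778; z_E = (5.24 − 5.03)/1.26 = 0.1667; E_B = (0.7778 − 0.1667)/√2 = 0.4321.
E_A − E_B = 0.5678 − 0.4321 = 0.1357 ≈ 0.14.

0.14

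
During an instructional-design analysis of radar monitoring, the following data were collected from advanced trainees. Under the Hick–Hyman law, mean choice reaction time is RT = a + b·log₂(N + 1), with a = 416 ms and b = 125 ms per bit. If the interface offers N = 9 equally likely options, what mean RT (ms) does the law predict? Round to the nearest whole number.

log₂(9 + 1) = log₂(10) = 3.3219.
RT = 416 + 125 × 3.3219 = 416 + 415.2375 = 831.2375 ms.
≈ 831 ms.

831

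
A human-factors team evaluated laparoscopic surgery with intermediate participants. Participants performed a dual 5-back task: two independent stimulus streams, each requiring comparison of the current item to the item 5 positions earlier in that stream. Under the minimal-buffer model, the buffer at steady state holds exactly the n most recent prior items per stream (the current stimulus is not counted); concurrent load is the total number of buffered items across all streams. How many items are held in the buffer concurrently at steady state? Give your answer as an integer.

Each stream's buffer holds its 5 most recent prior items.
Two independent streams: 2 × 5 = 10 buffered items at steady state.

10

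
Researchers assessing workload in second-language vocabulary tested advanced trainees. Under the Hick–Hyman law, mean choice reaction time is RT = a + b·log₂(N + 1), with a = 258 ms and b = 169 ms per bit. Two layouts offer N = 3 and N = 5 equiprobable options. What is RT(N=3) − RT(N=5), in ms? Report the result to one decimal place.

RT(3) = 258 + 169·log₂(4) = 258 + 169·2.0000 = 596.0000 ms.
RT(5) = 258 + 169·log₂(6) = 258 + 169·2.5850 = 694.8650 ms.
Difference = 596.0000 − 694.8650 = -98.8650 ≈ -98.9 ms.

-98.9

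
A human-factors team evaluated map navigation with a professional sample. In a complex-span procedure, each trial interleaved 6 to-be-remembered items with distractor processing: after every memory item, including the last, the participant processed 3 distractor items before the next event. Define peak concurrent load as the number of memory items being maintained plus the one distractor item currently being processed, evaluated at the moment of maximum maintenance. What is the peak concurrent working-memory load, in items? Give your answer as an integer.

Maintenance is greatest during the distractor(s) after memory item 6: all 6 memory items are being held.
One distractor item is concurrently being processed.
Peak concurrent load = 6 + 1 = 7 items.

7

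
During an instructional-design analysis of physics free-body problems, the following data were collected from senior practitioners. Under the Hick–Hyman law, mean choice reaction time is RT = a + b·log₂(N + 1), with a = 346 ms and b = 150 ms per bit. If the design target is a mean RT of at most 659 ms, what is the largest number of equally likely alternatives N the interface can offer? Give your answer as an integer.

3

Set 346 + 150·log₂(N + 1) ≤ 659.
log₂(N + 1) ≤ (659 − 346) / 150 = 2.0867.
N + 1 ≤ 2^2.0867 = 4.2478.
N ≤ 3.2478, so the largest integer N is 3.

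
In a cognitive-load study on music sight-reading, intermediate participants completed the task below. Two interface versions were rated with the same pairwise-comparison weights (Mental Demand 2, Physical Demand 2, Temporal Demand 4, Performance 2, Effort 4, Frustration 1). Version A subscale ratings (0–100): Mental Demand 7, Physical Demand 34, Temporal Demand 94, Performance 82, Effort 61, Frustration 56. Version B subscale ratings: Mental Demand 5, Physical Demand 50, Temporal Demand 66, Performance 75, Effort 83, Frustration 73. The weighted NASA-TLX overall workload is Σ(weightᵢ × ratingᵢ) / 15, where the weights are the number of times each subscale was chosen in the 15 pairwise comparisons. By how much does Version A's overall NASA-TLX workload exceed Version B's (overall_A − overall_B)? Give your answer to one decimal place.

Version A weighted sum = 2·7 + 2·34 + 4·94 + 2·82 + 4·61 + 1·56 = 14 + 68 + 376 + 164 + 244 + 56 = 922; overall_A = 922/15 = 61.4667.
Version B weighted sum = 2·5 + 2·50 + 4·66 + 2·75 + 4·83 + 1·73 = 10 + 100 + 264 + 150 + 332 + 73 = 929; overall_B = 929/15 = 61.9333.
Difference = 61.4667 − 61.9333 = -0.4666 ≈ -0.5.

-0.5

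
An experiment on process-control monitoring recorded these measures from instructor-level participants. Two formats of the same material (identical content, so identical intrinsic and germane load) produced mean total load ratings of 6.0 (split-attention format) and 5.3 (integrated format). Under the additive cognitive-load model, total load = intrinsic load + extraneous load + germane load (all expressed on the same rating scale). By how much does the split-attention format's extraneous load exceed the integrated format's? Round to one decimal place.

0.7

Intrinsic and germane load are equal across formats, so the difference in total load equals the difference in extraneous load.
Extraneous-load difference = 6.0 − 5.3 = 0.7.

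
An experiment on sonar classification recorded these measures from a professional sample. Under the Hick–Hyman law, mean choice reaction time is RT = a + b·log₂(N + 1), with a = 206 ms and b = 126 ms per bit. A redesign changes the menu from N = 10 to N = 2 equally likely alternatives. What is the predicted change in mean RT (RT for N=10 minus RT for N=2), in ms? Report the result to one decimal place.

RT(10) = 206 + 126·log₂(11) = 206 + 126·3.4594 = 641.8844 ms.
RT(2) = 206 + 126·log₂(3) = 206 + 126·1.5850 = 405.7100 ms.
Difference = 641.8844 − 405.7100 = 236.1744 ≈ 236.2 ms.

236.2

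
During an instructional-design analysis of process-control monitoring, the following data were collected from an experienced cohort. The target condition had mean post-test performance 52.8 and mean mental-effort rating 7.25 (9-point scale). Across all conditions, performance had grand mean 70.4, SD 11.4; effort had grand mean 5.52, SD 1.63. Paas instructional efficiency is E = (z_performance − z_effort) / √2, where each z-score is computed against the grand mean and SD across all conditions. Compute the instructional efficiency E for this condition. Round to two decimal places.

-1.84

z_performance = (52.8 − 70.4) / 11.4 = -17.6000 / 11.4 = -1.5439.
z_effort = (7.25 − 5.52) / 1.63 = 1.7300 / 1.63 = 1.0613.
z_P − z_E = -1.5439 − 1.0613 = -2.6052.
E = -2.6052 / √2 = -2.6052 / 1.41421 = -1.8422 ≈ -1.84.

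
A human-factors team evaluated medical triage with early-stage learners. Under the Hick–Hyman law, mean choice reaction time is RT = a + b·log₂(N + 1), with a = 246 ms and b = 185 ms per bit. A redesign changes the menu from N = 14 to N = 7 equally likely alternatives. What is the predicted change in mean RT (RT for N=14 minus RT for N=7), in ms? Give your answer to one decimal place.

167.8

RT(14) = 246 + 185·log₂(15) = 246 + 185·3.9069 = 968.7765 ms.
RT(7) = 246 + 185·log₂(8) = 246 + 185·3.0000 = 801.0000 ms.
Difference = 968.7765 − 801.0000 = 167.7765 ≈ 167.8 ms.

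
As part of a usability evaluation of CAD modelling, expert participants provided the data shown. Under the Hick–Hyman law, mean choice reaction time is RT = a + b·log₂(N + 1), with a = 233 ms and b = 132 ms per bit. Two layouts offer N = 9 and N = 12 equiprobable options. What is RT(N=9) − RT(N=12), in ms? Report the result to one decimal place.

-50.0

RT(9) = 233 + 132·log₂(10) = 233 + 132·3.3219 = 671.4908 ms.
RT(12) = 233 + 132·log₂(13) = 233 + 132·3.7004 = 721.4528 ms.
Difference = 671.4908 − 721.4528 = -49.9620 ≈ -50.0 ms.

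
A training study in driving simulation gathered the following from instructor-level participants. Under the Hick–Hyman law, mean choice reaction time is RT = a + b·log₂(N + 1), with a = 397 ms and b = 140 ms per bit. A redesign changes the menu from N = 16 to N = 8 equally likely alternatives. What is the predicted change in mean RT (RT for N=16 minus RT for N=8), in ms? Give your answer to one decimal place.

128.5

RT(16) = 397 + 140·log₂(17) = 397 + 140·4.0875 = 969.2500 ms.
RT(8) = 397 + 140·log₂(9) = 397 + 140·3.1699 = 840.7860 ms.
Difference = 969.2500 − 840.7860 = 128.4640 ≈ 128.5 ms.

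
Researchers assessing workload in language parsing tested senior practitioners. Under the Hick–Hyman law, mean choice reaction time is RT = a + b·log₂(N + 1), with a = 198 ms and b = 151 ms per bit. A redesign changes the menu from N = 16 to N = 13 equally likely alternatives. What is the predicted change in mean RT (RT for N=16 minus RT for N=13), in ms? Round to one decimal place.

RT(16) = 198 + 151·log₂(17) = 198 + 151·4.0875 = 815.2125 ms.
RT(13) = 198 + 151·log₂(14) = 198 + 151·3.8074 = 772.9174 ms.
Difference = 815.2125 − 772.9174 = 42.2951 ≈ 42.3 ms.

42.3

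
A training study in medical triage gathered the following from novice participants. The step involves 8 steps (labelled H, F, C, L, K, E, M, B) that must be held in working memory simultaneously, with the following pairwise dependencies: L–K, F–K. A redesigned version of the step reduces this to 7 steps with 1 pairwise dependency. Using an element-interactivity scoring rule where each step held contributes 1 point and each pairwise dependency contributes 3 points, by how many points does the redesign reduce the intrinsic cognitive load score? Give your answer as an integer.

4

Original: 8 × 1 + 2 × 3 = 8 + 6 = 14.
Redesigned: 7 × 1 + 1 × 3 = 7 + 3 = 10.
Reduction = 14 − 10 = 4.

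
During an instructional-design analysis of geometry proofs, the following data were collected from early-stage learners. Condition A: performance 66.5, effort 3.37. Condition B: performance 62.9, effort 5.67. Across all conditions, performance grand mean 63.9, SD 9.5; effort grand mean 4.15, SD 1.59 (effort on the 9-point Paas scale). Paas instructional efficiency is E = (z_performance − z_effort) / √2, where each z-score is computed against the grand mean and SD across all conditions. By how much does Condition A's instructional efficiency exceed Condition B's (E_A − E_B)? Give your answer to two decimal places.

Condition A: z_P = (66.5 − 63.9)/9.5 = 0.2737; z_E = (3.37 − 4.15)/1.59 = -0.4906; E_A = (0.2737 − (-0.4906))/√2 = 0.5404.
Condition B: z_P = (62.9 − 63.9)/9.5 = -0.1053; z_E = (5.67 − 4.15)/1.59 = 0.9560; E_B = (-0.1053 − 0.9560)/√2 = -0.7505.
E_A − E_B = 0.5404 − (-0.7505) = 1.2909 ≈ 1.29.

1.29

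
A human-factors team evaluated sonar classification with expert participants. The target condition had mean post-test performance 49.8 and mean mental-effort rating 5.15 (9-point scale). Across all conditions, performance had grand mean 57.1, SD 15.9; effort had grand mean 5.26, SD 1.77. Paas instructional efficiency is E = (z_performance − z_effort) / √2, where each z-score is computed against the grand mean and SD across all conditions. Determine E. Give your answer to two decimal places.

z_performance = (49.8 − 57.1) / 15.9 = -7.3000 / 15.9 = -0.4591.
z_effort = (5.15 − 5.26) / 1.77 = -0.1100 / 1.77 = -0.0621.
z_P − z_E = -0.4591 − (-0.0621) = -0.3970.
E = -0.3970 / √2 = -0.3970 / 1.41421 = -0.2807 ≈ -0.28.

-0.28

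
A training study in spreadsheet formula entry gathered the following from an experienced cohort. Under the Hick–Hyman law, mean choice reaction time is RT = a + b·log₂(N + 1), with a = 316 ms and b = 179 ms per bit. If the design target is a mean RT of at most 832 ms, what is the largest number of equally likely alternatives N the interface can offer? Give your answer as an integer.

Set 316 + 179·log₂(N + 1) ≤ 832.
log₂(N + 1) ≤ (832 − 316) / 179 = 2.8827.
N + 1 ≤ 2^2.8827 = 7.3753.
N ≤ 6.3753, so the largest integer N is 6.

6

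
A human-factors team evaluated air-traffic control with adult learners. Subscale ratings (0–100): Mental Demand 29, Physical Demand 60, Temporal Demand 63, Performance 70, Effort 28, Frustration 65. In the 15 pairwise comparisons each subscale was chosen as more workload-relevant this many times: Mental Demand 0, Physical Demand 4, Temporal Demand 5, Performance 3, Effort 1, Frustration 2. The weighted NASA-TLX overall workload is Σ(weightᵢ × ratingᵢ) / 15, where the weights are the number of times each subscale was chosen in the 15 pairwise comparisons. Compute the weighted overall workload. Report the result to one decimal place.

The tallies are the weights (they sum to 15).
Weighted sum = 0·29 + 4·60 + 5·63 + 3·70 + 1·28 + 2·65
            = 0 + 240 + 315 + 210 + 28 + 130 = 923.
Overall workload = 923 / 15 = 61.5333 ≈ 61.5.

61.5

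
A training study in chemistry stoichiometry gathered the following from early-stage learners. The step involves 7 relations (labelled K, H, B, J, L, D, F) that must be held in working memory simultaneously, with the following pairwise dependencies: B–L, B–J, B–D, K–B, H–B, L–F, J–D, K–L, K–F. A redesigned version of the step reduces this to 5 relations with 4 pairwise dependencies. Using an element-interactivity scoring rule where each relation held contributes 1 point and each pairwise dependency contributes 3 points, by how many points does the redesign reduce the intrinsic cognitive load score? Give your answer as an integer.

Original: 7 × 1 + 9 × 3 = 7 + 27 = 34.
Redesigned: 5 × 1 + 4 × 3 = 5 + 12 = 17.
Reduction = 34 − 17 = 17.

17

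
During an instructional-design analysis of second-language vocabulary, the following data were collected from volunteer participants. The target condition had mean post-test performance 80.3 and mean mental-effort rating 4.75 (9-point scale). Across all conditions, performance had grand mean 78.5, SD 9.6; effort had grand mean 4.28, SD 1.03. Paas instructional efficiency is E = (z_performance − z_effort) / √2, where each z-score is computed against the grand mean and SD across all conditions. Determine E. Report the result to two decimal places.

z_performance = (80.3 − 78.5) / 9.6 = 1.8000 / 9.6 = 0.1875.
z_effort = (4.75 − 4.28) / 1.03 = 0.4700 / 1.03 = 0.4563.
z_P − z_E = 0.1875 − 0.4563 = -0.2688.
E = -0.2688 / √2 = -0.2688 / 1.41421 = -0.1901 ≈ -0.19.

-0.19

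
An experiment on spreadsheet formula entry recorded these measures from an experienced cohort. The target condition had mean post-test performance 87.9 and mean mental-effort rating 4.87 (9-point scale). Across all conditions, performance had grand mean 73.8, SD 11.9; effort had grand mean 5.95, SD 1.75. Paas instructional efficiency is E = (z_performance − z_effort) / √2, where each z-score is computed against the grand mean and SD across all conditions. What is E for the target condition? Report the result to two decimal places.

z_performance = (87.9 − 73.8) / 11.9 = 14.1000 / 11.9 = 1.1849.
z_effort = (4.87 − 5.95) / 1.75 = -1.0800 / 1.75 = -0.6171.
z_P − z_E = 1.1849 − (-0.6171) = 1.8020.
E = 1.8020 / √2 = 1.8020 / 1.41421 = 1.2742 ≈ 1.27.

1.27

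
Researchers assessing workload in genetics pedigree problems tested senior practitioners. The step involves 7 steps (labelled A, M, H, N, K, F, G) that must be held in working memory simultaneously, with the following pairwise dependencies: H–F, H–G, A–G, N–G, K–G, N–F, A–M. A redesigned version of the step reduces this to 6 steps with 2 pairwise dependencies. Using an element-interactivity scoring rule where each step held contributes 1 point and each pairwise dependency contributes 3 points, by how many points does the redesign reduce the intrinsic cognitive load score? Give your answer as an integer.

Original: 7 × 1 + 7 × 3 = 7 + 21 = 28.
Redesigned: 6 × 1 + 2 × 3 = 6 + 6 = 12.
Reduction = 28 − 12 = 16.

16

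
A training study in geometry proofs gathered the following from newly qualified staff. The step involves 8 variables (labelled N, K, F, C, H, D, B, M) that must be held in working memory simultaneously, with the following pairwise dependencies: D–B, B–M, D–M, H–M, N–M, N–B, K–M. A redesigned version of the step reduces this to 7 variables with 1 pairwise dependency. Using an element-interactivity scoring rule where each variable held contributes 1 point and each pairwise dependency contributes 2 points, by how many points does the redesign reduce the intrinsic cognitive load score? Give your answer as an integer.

13

Original: 8 × 1 + 7 × 2 = 8 + 14 = 22.
Redesigned: 7 × 1 + 1 × 2 = 7 + 2 = 9.
Reduction = 22 − 9 = 13.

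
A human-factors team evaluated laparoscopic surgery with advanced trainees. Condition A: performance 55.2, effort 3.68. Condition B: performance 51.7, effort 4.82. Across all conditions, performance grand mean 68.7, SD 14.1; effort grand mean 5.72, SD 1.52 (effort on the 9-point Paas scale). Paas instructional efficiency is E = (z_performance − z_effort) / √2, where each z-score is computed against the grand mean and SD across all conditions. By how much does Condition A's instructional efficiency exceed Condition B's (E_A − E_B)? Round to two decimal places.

0.71

Condition A: z_P = (55.2 − 68.7)/14.1 = -0.9574; z_E = (3.68 − 5.72)/1.52 = -1.3421; E_A = (-0.9574 − (-1.3421))/√2 = 0.2720.
Condition B: z_P = (51.7 − 68.7)/14.1 = -1.2057; z_E = (4.82 − 5.72)/1.52 = -0.5921; E_B = (-1.2057 − (-0.5921))/√2 = -0.4339.
E_A − E_B = 0.2720 − (-0.4339) = 0.7059 ≈ 0.71.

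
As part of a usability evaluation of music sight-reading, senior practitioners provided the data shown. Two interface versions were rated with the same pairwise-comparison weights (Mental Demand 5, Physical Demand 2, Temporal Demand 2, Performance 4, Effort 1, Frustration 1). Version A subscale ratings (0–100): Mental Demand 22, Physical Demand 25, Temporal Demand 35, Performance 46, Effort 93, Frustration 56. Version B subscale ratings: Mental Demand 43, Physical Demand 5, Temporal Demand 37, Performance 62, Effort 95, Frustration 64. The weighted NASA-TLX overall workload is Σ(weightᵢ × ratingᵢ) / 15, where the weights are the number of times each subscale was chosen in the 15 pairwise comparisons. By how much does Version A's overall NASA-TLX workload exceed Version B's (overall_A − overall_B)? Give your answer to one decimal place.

-9.5

Version A weighted sum = 5·22 + 2·25 + 2·35 + 4·46 + 1·93 + 1·56 = 110 + 50 + 70 + 184 + 93 + 56 = 563; overall_A = 563/15 = 37.5333.
Version B weighted sum = 5·43 + 2·5 + 2·37 + 4·62 + 1·95 + 1·64 = 215 + 10 + 74 + 248 + 95 + 64 = 706; overall_B = 706/15 = 47.0667.
Difference = 37.5333 − 47.0667 = -9.5334 ≈ -9.5.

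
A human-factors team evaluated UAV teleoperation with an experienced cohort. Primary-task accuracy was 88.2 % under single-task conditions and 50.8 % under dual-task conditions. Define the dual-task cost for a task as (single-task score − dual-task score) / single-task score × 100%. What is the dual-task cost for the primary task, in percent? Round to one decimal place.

Cost = (88.2 − 50.8) / 88.2 × 100%
     = 37.4000 / 88.2 × 100% = 42.4036%.
≈ 42.4%.

42.4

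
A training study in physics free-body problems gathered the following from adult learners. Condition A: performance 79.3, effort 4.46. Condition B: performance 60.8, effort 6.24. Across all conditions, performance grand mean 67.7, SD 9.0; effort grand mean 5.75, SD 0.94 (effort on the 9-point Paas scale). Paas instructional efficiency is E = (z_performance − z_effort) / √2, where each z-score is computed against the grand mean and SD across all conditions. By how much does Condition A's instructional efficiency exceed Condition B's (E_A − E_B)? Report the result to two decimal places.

2.79

Condition A: z_P = (79.3 − 67.7)/9.0 = 1.2889; z_E = (4.46 − 5.75)/0.94 = -1.3723; E_A = (1.2889 − (-1.3723))/√2 = 1.8818.
Condition B: z_P = (60.8 − 67.7)/9.0 = -0.7667; z_E = (6.24 − 5.75)/0.94 = 0.5213; E_B = (-0.7667 − 0.5213)/√2 = -0.9108.
E_A − E_B = 1.8818 − (-0.9108) = 2.7926 ≈ 2.79.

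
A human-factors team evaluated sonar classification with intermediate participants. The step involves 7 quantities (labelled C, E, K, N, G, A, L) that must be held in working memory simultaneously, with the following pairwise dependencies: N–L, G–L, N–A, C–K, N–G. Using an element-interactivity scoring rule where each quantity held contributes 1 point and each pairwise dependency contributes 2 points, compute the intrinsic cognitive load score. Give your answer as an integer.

Count of quantities held simultaneously: 7.
Count of pairwise dependencies listed: 5.
Element contribution: 7 × 1 = 7.
Interaction contribution: 5 × 2 = 10.
Intrinsic load = 7 + 10 = 17.

17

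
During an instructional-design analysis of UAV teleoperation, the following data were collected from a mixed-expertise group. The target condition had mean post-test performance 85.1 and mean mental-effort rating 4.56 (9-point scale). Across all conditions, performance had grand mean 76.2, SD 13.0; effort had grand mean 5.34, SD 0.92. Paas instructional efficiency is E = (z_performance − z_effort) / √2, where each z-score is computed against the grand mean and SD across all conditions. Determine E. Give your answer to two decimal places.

z_performance = (85.1 − 76.2) / 13.0 = 8.9000 / 13.0 = 0.6846.
z_effort = (4.56 − 5.34) / 0.92 = -0.7800 / 0.92 = -0.8478.
z_P − z_E = 0.6846 − (-0.8478) = 1.5324.
E = 1.5324 / √2 = 1.5324 / 1.41421 = 1.0836 ≈ 1.08.

1.08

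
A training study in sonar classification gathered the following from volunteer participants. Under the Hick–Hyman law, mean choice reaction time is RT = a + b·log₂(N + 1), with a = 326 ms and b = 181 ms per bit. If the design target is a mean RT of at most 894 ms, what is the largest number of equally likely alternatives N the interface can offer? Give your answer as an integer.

Set 326 + 181·log₂(N + 1) ≤ 894.
log₂(N + 1) ≤ (894 − 326) / 181 = 3.1381.
N + 1 ≤ 2^3.1381 = 8.8036.
N ≤ 7.8036, so the largest integer N is 7.

7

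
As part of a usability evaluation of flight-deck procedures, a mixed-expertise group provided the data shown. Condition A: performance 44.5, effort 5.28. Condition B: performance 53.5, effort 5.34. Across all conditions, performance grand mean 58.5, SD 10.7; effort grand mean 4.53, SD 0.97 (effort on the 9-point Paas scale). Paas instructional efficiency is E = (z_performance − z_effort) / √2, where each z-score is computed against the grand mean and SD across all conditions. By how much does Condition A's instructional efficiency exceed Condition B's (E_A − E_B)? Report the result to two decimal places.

Condition A: z_P = (44.5 − 58.5)/10.7 = -1.3084; z_E = (5.28 − 4.53)/0.97 = 0.7732; E_A = (-1.3084 − 0.7732)/√2 = -1.4719.
Condition B: z_P = (53.5 − 58.5)/10.7 = -0.4673; z_E = (5.34 − 4.53)/0.97 = 0.8351; E_B = (-0.4673 − 0.8351)/√2 = -0.9209.
E_A − E_B = -1.4719 − (-0.9209) = -0.5510 ≈ -0.55.

-0.55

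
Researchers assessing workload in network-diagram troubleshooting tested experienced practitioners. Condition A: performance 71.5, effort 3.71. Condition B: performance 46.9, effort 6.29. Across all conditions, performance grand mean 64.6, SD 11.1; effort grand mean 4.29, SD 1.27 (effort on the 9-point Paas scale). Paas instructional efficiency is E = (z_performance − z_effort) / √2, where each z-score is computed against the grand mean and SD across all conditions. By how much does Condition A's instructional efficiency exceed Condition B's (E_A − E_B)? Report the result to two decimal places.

Condition A: z_P = (71.5 − 64.6)/11.1 = 0.6216; z_E = (3.71 − 4.29)/1.27 = -0.4567; E_A = (0.6216 − (-0.4567))/√2 = 0.7625.
Condition B: z_P = (46.9 − 64.6)/11.1 = -1.5946; z_E = (6.29 − 4.29)/1.27 = 1.5748; E_B = (-1.5946 − 1.5748)/√2 = -2.2411.
E_A − E_B = 0.7625 − (-2.2411) = 3.0036 ≈ 3.00.

3.00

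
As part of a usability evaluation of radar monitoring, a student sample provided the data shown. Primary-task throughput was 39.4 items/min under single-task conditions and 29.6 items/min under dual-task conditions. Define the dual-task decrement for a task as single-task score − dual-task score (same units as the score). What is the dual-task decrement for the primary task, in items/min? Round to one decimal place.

9.8

Decrement = 39.4 − 29.6 = 9.8000 items/min ≈ 9.8 items/min.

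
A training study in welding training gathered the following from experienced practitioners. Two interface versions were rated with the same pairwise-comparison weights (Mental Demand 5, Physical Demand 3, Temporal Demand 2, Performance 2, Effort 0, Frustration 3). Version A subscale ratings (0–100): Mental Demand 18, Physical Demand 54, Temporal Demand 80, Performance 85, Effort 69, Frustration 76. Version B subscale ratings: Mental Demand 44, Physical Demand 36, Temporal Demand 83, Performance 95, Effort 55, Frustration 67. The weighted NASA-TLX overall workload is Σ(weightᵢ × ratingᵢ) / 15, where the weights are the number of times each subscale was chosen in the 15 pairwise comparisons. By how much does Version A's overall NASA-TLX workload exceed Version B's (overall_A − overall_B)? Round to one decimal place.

-5.0

Version A weighted sum = 5·18 + 3·54 + 2·80 + 2·85 + 0·69 + 3·76 = 90 + 162 + 160 + 170 + 0 + 228 = 810; overall_A = 810/15 = 54.0000.
Version B weighted sum = 5·44 + 3·36 + 2·83 + 2·95 + 0·55 + 3·67 = 220 + 108 + 166 + 190 + 0 + 201 = 885; overall_B = 885/15 = 59.0000.
Difference = 54.0000 − 59.0000 = -5.0000 ≈ -5.0.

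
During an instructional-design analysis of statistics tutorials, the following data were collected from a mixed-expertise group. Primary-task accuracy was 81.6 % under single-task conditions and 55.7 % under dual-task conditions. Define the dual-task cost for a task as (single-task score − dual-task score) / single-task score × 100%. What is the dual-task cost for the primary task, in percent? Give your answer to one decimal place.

Cost = (81.6 − 55.7) / 81.6 × 100%
     = 25.9000 / 81.6 × 100% = 31.7402%.
≈ 31.7%.

31.7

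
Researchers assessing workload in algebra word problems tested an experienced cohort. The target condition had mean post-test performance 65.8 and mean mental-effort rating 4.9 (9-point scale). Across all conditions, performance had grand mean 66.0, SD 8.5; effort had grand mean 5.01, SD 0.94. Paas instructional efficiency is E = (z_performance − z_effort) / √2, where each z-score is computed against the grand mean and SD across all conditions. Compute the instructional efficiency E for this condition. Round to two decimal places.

z_performance = (65.8 − 66.0) / 8.5 = -0.2000 / 8.5 = -0.0235.
z_effort = (4.9 − 5.01) / 0.94 = -0.1100 / 0.94 = -0.1170.
z_P − z_E = -0.0235 − (-0.1170) = 0.0935.
E = 0.0935 / √2 = 0.0935 / 1.41421 = 0.0661 ≈ 0.07.

0.07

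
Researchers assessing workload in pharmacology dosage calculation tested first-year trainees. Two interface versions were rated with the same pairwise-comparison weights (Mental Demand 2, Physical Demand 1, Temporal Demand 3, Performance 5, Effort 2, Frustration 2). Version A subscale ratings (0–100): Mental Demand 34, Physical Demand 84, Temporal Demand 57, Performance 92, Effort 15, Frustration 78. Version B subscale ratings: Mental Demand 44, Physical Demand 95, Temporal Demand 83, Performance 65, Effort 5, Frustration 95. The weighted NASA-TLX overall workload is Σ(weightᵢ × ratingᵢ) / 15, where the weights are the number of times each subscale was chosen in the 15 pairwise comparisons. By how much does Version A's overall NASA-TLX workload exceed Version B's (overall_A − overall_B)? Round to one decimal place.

0.8

Version A weighted sum = 2·34 + 1·84 + 3·57 + 5·92 + 2·15 + 2·78 = 68 + 84 + 171 + 460 + 30 + 156 = 969; overall_A = 969/15 = 64.6000.
Version B weighted sum = 2·44 + 1·95 + 3·83 + 5·65 + 2·5 + 2·95 = 88 + 95 + 249 + 325 + 10 + 190 = 957; overall_B = 957/15 = 63.8000.
Difference = 64.6000 − 63.8000 = 0.8000 ≈ 0.8.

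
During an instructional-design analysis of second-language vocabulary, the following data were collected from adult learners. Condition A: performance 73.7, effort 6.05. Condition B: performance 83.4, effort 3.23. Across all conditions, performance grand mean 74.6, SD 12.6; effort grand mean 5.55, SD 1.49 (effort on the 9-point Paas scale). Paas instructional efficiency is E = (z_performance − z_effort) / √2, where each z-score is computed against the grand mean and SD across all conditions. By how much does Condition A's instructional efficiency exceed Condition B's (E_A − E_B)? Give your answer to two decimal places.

Condition A: z_P = (73.7 − 74.6)/12.6 = -0.0714; z_E = (6.05 − 5.55)/1.49 = 0.3356; E_A = (-0.0714 − 0.3356)/√2 = -0.2878.
Condition B: z_P = (83.4 − 74.6)/12.6 = 0.6984; z_E = (3.23 − 5.55)/1.49 = -1.5570; E_B = (0.6984 − (-1.5570))/√2 = 1.5948.
E_A − E_B = -0.2878 − 1.5948 = -1.8826 ≈ -1.88.

-1.88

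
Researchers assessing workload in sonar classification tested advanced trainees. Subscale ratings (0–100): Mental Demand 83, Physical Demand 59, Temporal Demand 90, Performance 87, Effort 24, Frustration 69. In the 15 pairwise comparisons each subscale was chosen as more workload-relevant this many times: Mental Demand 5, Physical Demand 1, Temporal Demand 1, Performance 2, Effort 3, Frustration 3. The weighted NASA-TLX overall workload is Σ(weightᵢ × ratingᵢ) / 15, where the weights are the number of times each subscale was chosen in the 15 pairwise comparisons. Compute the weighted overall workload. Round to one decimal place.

The tallies are the weights (they sum to 15).
Weighted sum = 5·83 + 1·59 + 1·90 + 2·87 + 3·24 + 3·69
            = 415 + 59 + 90 + 174 + 72 + 207 = 1017.
Overall workload = 1017 / 15 = 67.8000 ≈ 67.8.

67.8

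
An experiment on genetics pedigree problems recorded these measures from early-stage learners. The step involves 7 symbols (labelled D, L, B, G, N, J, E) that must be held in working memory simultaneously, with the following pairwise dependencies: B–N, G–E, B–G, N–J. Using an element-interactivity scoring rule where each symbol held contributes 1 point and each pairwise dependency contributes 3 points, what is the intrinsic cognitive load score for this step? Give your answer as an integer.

19

Count of symbols held simultaneously: 7.
Count of pairwise dependencies listed: 4.
Element contribution: 7 × 1 = 7.
Interaction contribution: 4 × 3 = 12.
Intrinsic load = 7 + 12 = 19.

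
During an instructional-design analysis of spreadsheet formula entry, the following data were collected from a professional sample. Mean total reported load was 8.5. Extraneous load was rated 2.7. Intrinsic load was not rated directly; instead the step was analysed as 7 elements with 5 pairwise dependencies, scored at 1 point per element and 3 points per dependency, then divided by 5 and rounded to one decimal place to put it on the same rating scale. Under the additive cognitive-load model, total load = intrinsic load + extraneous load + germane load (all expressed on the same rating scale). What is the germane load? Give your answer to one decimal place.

1.4

Intrinsic (element-interactivity): (7 × 1 + 5 × 3) / 5 = 22 / 5 = 4.4000 → 4.4.
germane load = total − intrinsic − extraneous
             = 8.5 − 4.4 − 2.7 = 1.4.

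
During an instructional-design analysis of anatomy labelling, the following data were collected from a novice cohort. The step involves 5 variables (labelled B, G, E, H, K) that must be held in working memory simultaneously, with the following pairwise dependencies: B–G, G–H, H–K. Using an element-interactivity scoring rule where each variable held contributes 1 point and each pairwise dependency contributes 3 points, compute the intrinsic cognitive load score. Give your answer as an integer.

14

Count of variables held simultaneously: 5.
Count of pairwise dependencies listed: 3.
Element contribution: 5 × 1 = 5.
Interaction contribution: 3 × 3 = 9.
Intrinsic load = 5 + 9 = 14.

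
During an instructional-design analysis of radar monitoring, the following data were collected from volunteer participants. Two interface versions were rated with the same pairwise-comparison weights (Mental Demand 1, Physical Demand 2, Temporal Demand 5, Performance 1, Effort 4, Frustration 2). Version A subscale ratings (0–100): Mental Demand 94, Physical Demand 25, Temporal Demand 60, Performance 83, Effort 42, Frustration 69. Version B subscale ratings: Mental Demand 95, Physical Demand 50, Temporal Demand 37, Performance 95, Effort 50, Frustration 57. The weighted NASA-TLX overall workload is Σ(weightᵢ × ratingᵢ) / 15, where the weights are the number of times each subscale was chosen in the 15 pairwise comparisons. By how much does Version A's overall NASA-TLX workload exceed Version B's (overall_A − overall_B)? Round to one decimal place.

Version A weighted sum = 1·94 + 2·25 + 5·60 + 1·83 + 4·42 + 2·69 = 94 + 50 + 300 + 83 + 168 + 138 = 833; overall_A = 833/15 = 55.5333.
Version B weighted sum = 1·95 + 2·50 + 5·37 + 1·95 + 4·50 + 2·57 = 95 + 100 + 185 + 95 + 200 + 114 = 789; overall_B = 789/15 = 52.6000.
Difference = 55.5333 − 52.6000 = 2.9333 ≈ 2.9.

2.9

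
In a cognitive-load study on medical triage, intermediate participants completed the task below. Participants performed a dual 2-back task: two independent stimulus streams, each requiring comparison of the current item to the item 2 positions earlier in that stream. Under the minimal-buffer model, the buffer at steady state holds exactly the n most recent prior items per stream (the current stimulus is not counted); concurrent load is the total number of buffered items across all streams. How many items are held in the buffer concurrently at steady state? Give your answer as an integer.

4

Each stream's buffer holds its 2 most recent prior items.
Two independent streams: 2 × 2 = 4 buffered items at steady state.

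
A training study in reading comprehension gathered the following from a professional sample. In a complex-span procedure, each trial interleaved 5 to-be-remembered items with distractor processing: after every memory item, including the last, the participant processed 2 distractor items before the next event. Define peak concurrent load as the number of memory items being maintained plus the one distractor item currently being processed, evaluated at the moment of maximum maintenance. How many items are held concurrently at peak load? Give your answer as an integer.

6

Maintenance is greatest during the distractor(s) after memory item 5: all 5 memory items are being held.
One distractor item is concurrently being processed.
Peak concurrent load = 5 + 1 = 6 items.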